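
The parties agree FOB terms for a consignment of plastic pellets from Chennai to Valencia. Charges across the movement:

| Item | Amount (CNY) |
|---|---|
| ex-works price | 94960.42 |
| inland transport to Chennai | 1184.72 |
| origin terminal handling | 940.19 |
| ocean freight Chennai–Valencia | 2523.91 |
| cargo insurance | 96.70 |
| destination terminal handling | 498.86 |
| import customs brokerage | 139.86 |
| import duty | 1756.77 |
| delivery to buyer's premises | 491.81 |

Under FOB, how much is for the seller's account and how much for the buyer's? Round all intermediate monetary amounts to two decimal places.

Seller: CNY 97085.33; buyer: CNY 5507.91

FOB: the seller bears costs until goods are on board at the origin port; the buyer bears freight, insurance and all costs thereafter.
Seller's account: goods 94960.42 + inland to port 1184.72 + origin terminal 940.19 = 97085.33
Buyer's account: freight 2523.91 + insurance 96.70 + destination terminal 498.86 + brokerage 139.86 + duty 1756.77 + delivery 491.81 = 5507.91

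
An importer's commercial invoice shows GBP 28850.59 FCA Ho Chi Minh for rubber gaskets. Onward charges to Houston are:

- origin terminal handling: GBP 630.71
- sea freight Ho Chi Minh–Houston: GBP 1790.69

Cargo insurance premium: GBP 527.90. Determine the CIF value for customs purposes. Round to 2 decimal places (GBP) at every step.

CIF value: GBP 31799.89

CIF = FCA price + pre-shipment costs + freight + insurance
CIF = 28850.59 + 630.71 + 1790.69 + 527.90 = 31799.89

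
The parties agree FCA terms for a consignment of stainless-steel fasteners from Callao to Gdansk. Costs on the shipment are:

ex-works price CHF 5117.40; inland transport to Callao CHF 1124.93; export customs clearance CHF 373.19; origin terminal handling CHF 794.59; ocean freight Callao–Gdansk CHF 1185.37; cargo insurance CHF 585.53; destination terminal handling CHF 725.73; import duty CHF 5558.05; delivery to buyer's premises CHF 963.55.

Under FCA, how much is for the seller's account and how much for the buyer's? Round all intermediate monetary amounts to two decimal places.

FCA: the seller delivers export-cleared goods to the carrier; the buyer bears costs from that point.
Seller's account: goods 5117.40 + inland to port 1124.93 + export clearance 373.19 = 6615.52
Buyer's account: origin terminal 794.59 + freight 1185.37 + insurance 585.53 + destination terminal 725.73 + duty 5558.05 + delivery 963.55 = 9812.82

Seller: CHF 6615.52; buyer: CHF 9812.82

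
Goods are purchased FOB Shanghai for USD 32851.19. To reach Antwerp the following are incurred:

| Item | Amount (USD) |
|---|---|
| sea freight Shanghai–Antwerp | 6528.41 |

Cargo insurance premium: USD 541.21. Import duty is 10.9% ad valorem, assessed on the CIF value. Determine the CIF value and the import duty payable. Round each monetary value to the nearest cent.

CIF value: USD 39920.81; import duty: USD 4351.37

CIF = FOB price + freight + insurance
CIF = 32851.19 + 6528.41 + 541.21 = 39920.81
Import duty = 39920.81 × 10.9% = 4351.37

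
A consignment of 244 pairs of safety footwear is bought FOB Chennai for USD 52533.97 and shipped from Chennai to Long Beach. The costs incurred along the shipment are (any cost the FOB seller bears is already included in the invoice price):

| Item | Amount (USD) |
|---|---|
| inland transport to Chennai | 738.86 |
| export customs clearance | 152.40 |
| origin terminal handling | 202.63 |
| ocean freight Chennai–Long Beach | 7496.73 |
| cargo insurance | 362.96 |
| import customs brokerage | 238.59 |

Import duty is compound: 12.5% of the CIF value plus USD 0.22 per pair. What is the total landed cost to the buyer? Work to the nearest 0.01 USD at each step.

Total landed cost: USD 68235.14

FOB: the seller bears costs until goods are on board at the origin port; the buyer bears freight, insurance and all costs thereafter.
Already in the invoice (seller's account under FOB): inland to port, export clearance, origin terminal — exclude.
CIF value = FOB price + freight + insurance = 52533.97 + 7496.73 + 362.96 = 60393.66
Ad valorem component: 60393.66 × 12.5% = 7549.21
Specific component: 244 × 0.22 = 53.68
Import duty = 7549.21 + 53.68 = 7602.89
Buyer bears: freight 7496.73 + insurance 362.96 + brokerage 238.59 + duty 7602.89 = 15701.17
Landed cost = invoice 52533.97 + 15701.17 = 68235.14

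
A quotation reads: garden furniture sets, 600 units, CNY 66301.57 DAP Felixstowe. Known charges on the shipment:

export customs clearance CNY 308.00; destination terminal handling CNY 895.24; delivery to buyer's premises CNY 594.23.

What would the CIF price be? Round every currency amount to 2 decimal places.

CIF price: CNY 64812.10

Not relevant to the conversion: export clearance — on the seller under both DAP and CIF; already in the DAP price and stays in the CIF price.
From DAP to CIF, the seller no longer bears: destination terminal, delivery.
CIF price = 66301.57 − 895.24 − 594.23 = 64812.10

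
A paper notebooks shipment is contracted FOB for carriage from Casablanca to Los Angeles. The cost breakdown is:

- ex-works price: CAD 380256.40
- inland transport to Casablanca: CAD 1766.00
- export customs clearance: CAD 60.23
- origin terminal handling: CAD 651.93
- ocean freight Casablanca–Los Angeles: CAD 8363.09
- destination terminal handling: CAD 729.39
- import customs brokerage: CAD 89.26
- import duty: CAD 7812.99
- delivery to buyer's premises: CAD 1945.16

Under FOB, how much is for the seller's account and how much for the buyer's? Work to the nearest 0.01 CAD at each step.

FOB: the seller bears costs until goods are on board at the origin port; the buyer bears freight, insurance and all costs thereafter.
Seller's account: goods 380256.40 + inland to port 1766.00 + export clearance 60.23 + origin terminal 651.93 = 382734.56
Buyer's account: freight 8363.09 + destination terminal 729.39 + brokerage 89.26 + duty 7812.99 + delivery 1945.16 = 18939.89

Seller: CAD 382734.56; buyer: CAD 18939.89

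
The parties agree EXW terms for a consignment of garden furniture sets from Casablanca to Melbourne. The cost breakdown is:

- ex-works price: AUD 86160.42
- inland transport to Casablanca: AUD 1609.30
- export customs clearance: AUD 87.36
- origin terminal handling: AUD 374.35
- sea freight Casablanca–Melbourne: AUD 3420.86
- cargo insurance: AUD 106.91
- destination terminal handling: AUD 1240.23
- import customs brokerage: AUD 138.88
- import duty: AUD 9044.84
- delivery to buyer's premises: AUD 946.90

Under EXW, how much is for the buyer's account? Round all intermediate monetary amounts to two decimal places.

EXW: the seller makes goods available at their premises; the buyer bears all onward costs.
Seller's account: goods 86160.42 = 86160.42
Buyer's account: inland to port 1609.30 + export clearance 87.36 + origin terminal 374.35 + freight 3420.86 + insurance 106.91 + destination terminal 1240.23 + brokerage 138.88 + duty 9044.84 + delivery 946.90 = 16969.63

Buyer's account: AUD 16969.63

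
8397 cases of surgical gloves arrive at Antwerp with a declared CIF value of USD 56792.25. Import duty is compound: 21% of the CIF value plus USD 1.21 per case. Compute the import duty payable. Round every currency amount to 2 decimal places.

Ad valorem component: 56792.25 × 21% = 11926.37
Specific component: 8397 × 1.21 = 10160.37
Import duty = 11926.37 + 10160.37 = 22086.74

Import duty: USD 22086.74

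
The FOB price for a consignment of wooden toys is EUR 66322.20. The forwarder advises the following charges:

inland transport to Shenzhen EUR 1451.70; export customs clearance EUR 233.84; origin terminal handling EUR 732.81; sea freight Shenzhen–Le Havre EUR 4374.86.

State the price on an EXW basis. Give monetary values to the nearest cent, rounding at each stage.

EXW price: EUR 63903.85

Not relevant to the conversion: freight — on the buyer under both terms; not part of either seller's price.
From FOB to EXW, the seller no longer bears: inland to port, export clearance, origin terminal.
EXW price = 66322.20 − 1451.70 − 233.84 − 732.81 = 63903.85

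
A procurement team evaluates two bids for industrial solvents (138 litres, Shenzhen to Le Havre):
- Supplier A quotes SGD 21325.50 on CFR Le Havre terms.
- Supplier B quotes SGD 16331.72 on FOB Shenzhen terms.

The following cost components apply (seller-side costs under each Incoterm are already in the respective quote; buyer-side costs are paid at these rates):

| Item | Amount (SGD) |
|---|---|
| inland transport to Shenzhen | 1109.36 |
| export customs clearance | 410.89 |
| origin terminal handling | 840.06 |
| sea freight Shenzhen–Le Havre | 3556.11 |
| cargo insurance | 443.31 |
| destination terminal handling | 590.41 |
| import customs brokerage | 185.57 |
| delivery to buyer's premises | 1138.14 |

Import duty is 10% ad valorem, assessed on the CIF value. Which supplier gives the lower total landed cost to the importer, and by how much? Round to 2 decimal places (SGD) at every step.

Supplier B is cheaper by SGD 1581.44

Supplier A (CFR):
CIF value = CFR price + insurance = 21325.50 + 443.31 = 21768.81
Import duty = 21768.81 × 10% = 2176.88
Buyer bears (A): 443.31 + 590.41 + 185.57 + 1138.14 = 2357.43
Landed cost (A) = invoice 21325.50 + 2357.43 + duty 2176.88 = 25859.81
Supplier B (FOB):
CIF value = FOB price + freight + insurance = 16331.72 + 3556.11 + 443.31 = 20331.14
Import duty = 20331.14 × 10% = 2033.11
Buyer bears (B): 3556.11 + 443.31 + 590.41 + 185.57 + 1138.14 = 5913.54
Landed cost (B) = invoice 16331.72 + 5913.54 + duty 2033.11 = 24278.37
Difference = |25859.81 − 24278.37| = 1581.44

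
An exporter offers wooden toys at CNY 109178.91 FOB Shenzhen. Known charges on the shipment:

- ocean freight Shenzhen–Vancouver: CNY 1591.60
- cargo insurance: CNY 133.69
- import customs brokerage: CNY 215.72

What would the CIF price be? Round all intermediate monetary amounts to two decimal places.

CIF price: CNY 110904.20

Not relevant to the conversion: brokerage — on the buyer under both terms; not part of either seller's price.
From FOB to CIF, the seller additionally bears: freight, insurance.
CIF price = 109178.91 + 1591.60 + 133.69 = 110904.20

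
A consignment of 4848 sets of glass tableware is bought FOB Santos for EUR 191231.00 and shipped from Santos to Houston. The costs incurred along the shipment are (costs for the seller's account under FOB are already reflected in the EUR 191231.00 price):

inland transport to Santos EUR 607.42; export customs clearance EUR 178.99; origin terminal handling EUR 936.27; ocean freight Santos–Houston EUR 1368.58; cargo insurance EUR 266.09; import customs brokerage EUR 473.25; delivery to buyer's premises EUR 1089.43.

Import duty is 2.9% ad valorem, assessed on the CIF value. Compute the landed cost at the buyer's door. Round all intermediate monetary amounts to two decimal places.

FOB: the seller bears costs until goods are on board at the origin port; the buyer bears freight, insurance and all costs thereafter.
Already in the invoice (seller's account under FOB): inland to port, export clearance, origin terminal — exclude.
CIF value = FOB price + freight + insurance = 191231.00 + 1368.58 + 266.09 = 192865.67
Import duty = 192865.67 × 2.9% = 5593.10
Buyer bears: freight 1368.58 + insurance 266.09 + brokerage 473.25 + delivery 1089.43 + duty 5593.10 = 8790.45
Landed cost = invoice 191231.00 + 8790.45 = 200021.45

Total landed cost: EUR 200021.45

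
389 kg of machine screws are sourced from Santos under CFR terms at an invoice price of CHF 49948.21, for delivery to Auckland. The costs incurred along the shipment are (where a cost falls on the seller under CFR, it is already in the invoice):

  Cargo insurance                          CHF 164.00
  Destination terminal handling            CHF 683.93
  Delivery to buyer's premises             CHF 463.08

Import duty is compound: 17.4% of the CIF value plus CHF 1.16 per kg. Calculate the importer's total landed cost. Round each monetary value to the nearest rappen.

Total landed cost: CHF 60429.98

CFR: the seller pays costs through ocean freight to the destination port, but not insurance.
CIF value = CFR price + insurance = 49948.21 + 164.00 = 50112.21
Ad valorem component: 50112.21 × 17.4% = 8719.52
Specific component: 389 × 1.16 = 451.24
Import duty = 8719.52 + 451.24 = 9170.76
Buyer bears: insurance 164.00 + destination terminal 683.93 + delivery 463.08 + duty 9170.76 = 10481.77
Landed cost = invoice 49948.21 + 10481.77 = 60429.98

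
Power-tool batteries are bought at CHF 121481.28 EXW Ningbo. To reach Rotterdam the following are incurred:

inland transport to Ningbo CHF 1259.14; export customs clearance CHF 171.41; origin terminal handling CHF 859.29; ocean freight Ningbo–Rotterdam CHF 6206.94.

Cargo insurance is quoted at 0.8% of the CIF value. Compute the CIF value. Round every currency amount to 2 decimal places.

Let C be the CIF value. C = EXW price + pre-shipment costs + freight + 0.8% × C
C − 0.8% × C = 121481.28 + 1259.14 + 171.41 + 859.29 + 6206.94
0.992 × C = 129978.06
C = 129978.06 / 0.992 = 131026.27
Insurance premium = 0.8% × 131026.27 = 1048.21

CIF value: CHF 131026.27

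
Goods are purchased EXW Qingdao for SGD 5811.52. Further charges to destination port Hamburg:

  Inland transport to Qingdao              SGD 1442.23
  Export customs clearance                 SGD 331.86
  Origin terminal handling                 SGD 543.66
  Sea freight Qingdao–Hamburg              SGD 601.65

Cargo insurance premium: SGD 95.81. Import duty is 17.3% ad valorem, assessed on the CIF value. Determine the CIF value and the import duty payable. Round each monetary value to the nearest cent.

CIF = EXW price + pre-shipment costs + freight + insurance
CIF = 5811.52 + 1442.23 + 331.86 + 543.66 + 601.65 + 95.81 = 8826.73
Import duty = 8826.73 × 17.3% = 1527.02

CIF value: SGD 8826.73; import duty: SGD 1527.02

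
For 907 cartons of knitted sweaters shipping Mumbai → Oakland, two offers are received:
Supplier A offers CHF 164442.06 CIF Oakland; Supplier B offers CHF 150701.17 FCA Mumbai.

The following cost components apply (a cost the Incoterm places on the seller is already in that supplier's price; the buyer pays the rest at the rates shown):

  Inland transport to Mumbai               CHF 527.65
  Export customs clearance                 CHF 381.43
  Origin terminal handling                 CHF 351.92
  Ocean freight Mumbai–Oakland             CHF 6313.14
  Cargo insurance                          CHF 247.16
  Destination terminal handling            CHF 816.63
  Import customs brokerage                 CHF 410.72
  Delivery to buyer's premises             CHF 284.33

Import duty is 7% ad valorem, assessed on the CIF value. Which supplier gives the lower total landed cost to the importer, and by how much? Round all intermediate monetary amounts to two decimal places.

Supplier B is cheaper by CHF 7306.67

Supplier A (CIF):
The CIF price already equals the CIF value: 164442.06
Import duty = 164442.06 × 7% = 11510.94
Buyer bears (A): 816.63 + 410.72 + 284.33 = 1511.68
Landed cost (A) = invoice 164442.06 + 1511.68 + duty 11510.94 = 177464.68
Supplier B (FCA):
CIF value = FCA price + origin terminal + freight + insurance = 150701.17 + 351.92 + 6313.14 + 247.16 = 157613.39
Import duty = 157613.39 × 7% = 11032.94
Buyer bears (B): 351.92 + 6313.14 + 247.16 + 816.63 + 410.72 + 284.33 = 8423.90
Landed cost (B) = invoice 150701.17 + 8423.90 + duty 11032.94 = 170158.01
Difference = |177464.68 − 170158.01| = 7306.67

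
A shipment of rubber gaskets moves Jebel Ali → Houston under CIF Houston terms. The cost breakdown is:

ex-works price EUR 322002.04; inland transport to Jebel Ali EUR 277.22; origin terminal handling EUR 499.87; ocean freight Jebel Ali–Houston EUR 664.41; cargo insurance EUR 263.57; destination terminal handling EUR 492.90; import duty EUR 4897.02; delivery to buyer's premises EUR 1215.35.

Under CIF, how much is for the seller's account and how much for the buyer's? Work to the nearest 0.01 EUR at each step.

CIF: the seller pays costs through ocean freight and marine insurance to the destination port.
Seller's account: goods 322002.04 + inland to port 277.22 + origin terminal 499.87 + freight 664.41 + insurance 263.57 = 323707.11
Buyer's account: destination terminal 492.90 + duty 4897.02 + delivery 1215.35 = 6605.27

Seller: EUR 323707.11; buyer: EUR 6605.27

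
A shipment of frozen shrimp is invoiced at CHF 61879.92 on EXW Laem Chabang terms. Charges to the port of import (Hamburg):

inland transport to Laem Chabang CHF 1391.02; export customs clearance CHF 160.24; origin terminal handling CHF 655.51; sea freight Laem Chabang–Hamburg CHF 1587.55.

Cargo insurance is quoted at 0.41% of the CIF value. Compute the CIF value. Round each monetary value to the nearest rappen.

CIF value: CHF 65944.61

Let C be the CIF value. C = EXW price + pre-shipment costs + freight + 0.41% × C
C − 0.41% × C = 61879.92 + 1391.02 + 160.24 + 655.51 + 1587.55
0.9959 × C = 65674.24
C = 65674.24 / 0.9959 = 65944.61
Insurance premium = 0.41% × 65944.61 = 270.37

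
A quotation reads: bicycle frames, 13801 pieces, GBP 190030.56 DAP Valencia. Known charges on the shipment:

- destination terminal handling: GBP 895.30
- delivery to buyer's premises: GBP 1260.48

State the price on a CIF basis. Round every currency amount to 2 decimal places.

From DAP to CIF, the seller no longer bears: destination terminal, delivery.
CIF price = 190030.56 − 895.30 − 1260.48 = 187874.78

CIF price: GBP 187874.78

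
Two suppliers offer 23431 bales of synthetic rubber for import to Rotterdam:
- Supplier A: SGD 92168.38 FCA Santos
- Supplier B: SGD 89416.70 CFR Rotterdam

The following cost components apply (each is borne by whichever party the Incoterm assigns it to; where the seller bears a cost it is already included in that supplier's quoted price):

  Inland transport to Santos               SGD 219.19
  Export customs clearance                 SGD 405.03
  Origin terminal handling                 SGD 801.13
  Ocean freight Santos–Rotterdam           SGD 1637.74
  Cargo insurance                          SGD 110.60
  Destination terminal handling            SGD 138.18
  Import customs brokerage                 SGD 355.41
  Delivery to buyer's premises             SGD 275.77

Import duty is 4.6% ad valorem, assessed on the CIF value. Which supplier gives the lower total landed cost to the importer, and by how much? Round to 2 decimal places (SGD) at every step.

Supplier B is cheaper by SGD 5429.31

Supplier A (FCA):
CIF value = FCA price + origin terminal + freight + insurance = 92168.38 + 801.13 + 1637.74 + 110.60 = 94717.85
Import duty = 94717.85 × 4.6% = 4357.02
Buyer bears (A): 801.13 + 1637.74 + 110.60 + 138.18 + 355.41 + 275.77 = 3318.83
Landed cost (A) = invoice 92168.38 + 3318.83 + duty 4357.02 = 99844.23
Supplier B (CFR):
CIF value = CFR price + insurance = 89416.70 + 110.60 = 89527.30
Import duty = 89527.30 × 4.6% = 4118.26
Buyer bears (B): 110.60 + 138.18 + 355.41 + 275.77 = 879.96
Landed cost (B) = invoice 89416.70 + 879.96 + duty 4118.26 = 94414.92
Difference = |99844.23 − 94414.92| = 5429.31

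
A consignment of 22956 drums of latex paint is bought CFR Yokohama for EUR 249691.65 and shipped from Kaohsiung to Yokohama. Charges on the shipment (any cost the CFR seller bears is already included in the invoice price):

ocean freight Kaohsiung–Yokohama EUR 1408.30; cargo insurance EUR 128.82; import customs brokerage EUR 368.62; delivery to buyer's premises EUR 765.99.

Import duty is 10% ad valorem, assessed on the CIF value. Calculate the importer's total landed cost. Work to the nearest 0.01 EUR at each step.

CFR: the seller pays costs through ocean freight to the destination port, but not insurance.
Already in the invoice (seller's account under CFR): freight — exclude.
CIF value = CFR price + insurance = 249691.65 + 128.82 = 249820.47
Import duty = 249820.47 × 10% = 24982.05
Buyer bears: insurance 128.82 + brokerage 368.62 + delivery 765.99 + duty 24982.05 = 26245.48
Landed cost = invoice 249691.65 + 26245.48 = 275937.13

Total landed cost: EUR 275937.13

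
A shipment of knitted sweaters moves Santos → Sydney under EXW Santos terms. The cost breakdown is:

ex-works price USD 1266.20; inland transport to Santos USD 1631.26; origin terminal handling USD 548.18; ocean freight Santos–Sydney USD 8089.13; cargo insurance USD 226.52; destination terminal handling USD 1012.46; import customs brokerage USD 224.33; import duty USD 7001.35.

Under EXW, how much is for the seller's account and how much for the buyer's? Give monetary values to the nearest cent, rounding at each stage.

EXW: the seller makes goods available at their premises; the buyer bears all onward costs.
Seller's account: goods 1266.20 = 1266.20
Buyer's account: inland to port 1631.26 + origin terminal 548.18 + freight 8089.13 + insurance 226.52 + destination terminal 1012.46 + brokerage 224.33 + duty 7001.35 = 18733.23

Seller: USD 1266.20; buyer: USD 18733.23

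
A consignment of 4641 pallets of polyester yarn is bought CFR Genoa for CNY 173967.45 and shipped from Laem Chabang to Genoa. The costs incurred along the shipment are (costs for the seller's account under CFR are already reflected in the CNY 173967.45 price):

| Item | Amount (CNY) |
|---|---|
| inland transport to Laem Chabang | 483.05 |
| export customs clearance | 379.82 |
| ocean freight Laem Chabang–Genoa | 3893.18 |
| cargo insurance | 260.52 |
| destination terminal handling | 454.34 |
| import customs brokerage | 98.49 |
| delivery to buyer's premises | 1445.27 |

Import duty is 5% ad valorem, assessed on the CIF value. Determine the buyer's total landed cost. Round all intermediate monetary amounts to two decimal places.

Total landed cost: CNY 184937.47

CFR: the seller pays costs through ocean freight to the destination port, but not insurance.
Already in the invoice (seller's account under CFR): inland to port, export clearance, freight — exclude.
CIF value = CFR price + insurance = 173967.45 + 260.52 = 174227.97
Import duty = 174227.97 × 5% = 8711.40
Buyer bears: insurance 260.52 + destination terminal 454.34 + brokerage 98.49 + delivery 1445.27 + duty 8711.40 = 10970.02
Landed cost = invoice 173967.45 + 10970.02 = 184937.47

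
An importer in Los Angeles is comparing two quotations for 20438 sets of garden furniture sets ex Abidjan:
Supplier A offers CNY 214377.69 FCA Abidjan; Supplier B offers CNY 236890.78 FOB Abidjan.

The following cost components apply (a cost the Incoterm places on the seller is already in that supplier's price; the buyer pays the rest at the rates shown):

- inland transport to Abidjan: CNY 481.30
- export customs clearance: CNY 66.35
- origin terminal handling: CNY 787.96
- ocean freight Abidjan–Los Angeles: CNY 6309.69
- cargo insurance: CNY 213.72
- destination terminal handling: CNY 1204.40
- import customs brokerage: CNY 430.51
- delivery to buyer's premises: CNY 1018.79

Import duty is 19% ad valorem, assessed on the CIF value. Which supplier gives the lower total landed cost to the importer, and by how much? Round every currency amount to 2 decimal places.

Supplier A (FCA):
CIF value = FCA price + origin terminal + freight + insurance = 214377.69 + 787.96 + 6309.69 + 213.72 = 221689.06
Import duty = 221689.06 × 19% = 42120.92
Buyer bears (A): 787.96 + 6309.69 + 213.72 + 1204.40 + 430.51 + 1018.79 = 9965.07
Landed cost (A) = invoice 214377.69 + 9965.07 + duty 42120.92 = 266463.68
Supplier B (FOB):
CIF value = FOB price + freight + insurance = 236890.78 + 6309.69 + 213.72 = 243414.19
Import duty = 243414.19 × 19% = 46248.70
Buyer bears (B): 6309.69 + 213.72 + 1204.40 + 430.51 + 1018.79 = 9177.11
Landed cost (B) = invoice 236890.78 + 9177.11 + duty 46248.70 = 292316.59
Difference = |266463.68 − 292316.59| = 25852.91

Supplier A is cheaper by CNY 25852.91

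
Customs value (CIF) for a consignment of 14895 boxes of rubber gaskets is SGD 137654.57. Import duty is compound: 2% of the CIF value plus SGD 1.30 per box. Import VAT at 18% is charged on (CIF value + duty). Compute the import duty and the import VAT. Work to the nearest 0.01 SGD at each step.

Import duty: SGD 22116.59; import VAT: SGD 28758.81

Ad valorem component: 137654.57 × 2% = 2753.09
Specific component: 14895 × 1.30 = 19363.50
Import duty = 2753.09 + 19363.50 = 22116.59
VAT base = CIF + duty = 137654.57 + 22116.59 = 159771.16
Import VAT = 159771.16 × 18% = 28758.81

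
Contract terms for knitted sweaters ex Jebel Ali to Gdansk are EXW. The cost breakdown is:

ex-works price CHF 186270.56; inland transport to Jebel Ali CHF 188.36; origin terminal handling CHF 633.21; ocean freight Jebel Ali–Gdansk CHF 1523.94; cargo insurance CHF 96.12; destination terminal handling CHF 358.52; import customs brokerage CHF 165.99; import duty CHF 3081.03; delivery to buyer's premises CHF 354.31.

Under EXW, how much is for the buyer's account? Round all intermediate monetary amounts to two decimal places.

EXW: the seller makes goods available at their premises; the buyer bears all onward costs.
Seller's account: goods 186270.56 = 186270.56
Buyer's account: inland to port 188.36 + origin terminal 633.21 + freight 1523.94 + insurance 96.12 + destination terminal 358.52 + brokerage 165.99 + duty 3081.03 + delivery 354.31 = 6401.48

Buyer's account: CHF 6401.48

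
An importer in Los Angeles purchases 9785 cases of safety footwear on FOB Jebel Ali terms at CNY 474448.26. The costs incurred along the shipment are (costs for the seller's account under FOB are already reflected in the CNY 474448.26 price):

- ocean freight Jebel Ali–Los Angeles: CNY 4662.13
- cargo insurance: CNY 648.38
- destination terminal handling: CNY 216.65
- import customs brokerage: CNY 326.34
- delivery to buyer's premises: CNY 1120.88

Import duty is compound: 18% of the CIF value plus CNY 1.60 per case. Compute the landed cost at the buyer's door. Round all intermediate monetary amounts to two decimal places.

FOB: the seller bears costs until goods are on board at the origin port; the buyer bears freight, insurance and all costs thereafter.
CIF value = FOB price + freight + insurance = 474448.26 + 4662.13 + 648.38 = 479758.77
Ad valorem component: 479758.77 × 18% = 86356.58
Specific component: 9785 × 1.60 = 15656.00
Import duty = 86356.58 + 15656.00 = 102012.58
Buyer bears: freight 4662.13 + insurance 648.38 + destination terminal 216.65 + brokerage 326.34 + delivery 1120.88 + duty 102012.58 = 108986.96
Landed cost = invoice 474448.26 + 108986.96 = 583435.22

Total landed cost: CNY 583435.22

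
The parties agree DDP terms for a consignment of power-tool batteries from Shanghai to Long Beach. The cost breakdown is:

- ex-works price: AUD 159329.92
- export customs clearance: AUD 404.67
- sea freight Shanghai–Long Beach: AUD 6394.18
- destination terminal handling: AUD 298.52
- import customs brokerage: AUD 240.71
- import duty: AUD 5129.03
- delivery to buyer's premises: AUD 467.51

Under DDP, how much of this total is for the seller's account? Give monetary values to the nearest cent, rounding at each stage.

DDP: the seller bears all costs including import duty.
Seller's account: goods 159329.92 + export clearance 404.67 + freight 6394.18 + destination terminal 298.52 + brokerage 240.71 + duty 5129.03 + delivery 467.51 = 172264.54
Buyer's account: 0.00

Seller's account: AUD 172264.54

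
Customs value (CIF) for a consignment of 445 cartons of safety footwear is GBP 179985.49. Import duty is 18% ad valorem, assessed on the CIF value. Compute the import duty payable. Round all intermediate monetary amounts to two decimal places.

Import duty: GBP 32397.39

Import duty = 179985.49 × 18% = 32397.39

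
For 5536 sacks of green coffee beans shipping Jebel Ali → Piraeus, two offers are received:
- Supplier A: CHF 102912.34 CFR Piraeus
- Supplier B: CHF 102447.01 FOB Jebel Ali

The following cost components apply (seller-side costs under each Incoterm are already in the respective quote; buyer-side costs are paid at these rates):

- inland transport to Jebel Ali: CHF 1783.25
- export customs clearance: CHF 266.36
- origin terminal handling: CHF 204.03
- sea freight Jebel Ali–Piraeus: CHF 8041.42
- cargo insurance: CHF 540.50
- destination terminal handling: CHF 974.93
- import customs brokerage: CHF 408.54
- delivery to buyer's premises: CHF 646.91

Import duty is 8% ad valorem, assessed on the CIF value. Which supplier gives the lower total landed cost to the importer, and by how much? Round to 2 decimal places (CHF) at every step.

Supplier A is cheaper by CHF 8182.17

Supplier A (CFR):
CIF value = CFR price + insurance = 102912.34 + 540.50 = 103452.84
Import duty = 103452.84 × 8% = 8276.23
Buyer bears (A): 540.50 + 974.93 + 408.54 + 646.91 = 2570.88
Landed cost (A) = invoice 102912.34 + 2570.88 + duty 8276.23 = 113759.45
Supplier B (FOB):
CIF value = FOB price + freight + insurance = 102447.01 + 8041.42 + 540.50 = 111028.93
Import duty = 111028.93 × 8% = 8882.31
Buyer bears (B): 8041.42 + 540.50 + 974.93 + 408.54 + 646.91 = 10612.30
Landed cost (B) = invoice 102447.01 + 10612.30 + duty 8882.31 = 121941.62
Difference = |113759.45 − 121941.62| = 8182.17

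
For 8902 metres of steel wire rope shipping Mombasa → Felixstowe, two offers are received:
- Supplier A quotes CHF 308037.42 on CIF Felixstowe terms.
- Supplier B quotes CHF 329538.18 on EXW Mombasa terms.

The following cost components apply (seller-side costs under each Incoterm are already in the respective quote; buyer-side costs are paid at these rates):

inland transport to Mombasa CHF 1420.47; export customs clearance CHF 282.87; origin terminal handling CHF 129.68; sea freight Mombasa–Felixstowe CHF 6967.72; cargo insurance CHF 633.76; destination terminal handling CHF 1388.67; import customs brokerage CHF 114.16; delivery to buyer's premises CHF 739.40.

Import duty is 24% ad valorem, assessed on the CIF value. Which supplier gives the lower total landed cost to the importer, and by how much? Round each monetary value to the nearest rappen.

Supplier A (CIF):
The CIF price already equals the CIF value: 308037.42
Import duty = 308037.42 × 24% = 73928.98
Buyer bears (A): 1388.67 + 114.16 + 739.40 = 2242.23
Landed cost (A) = invoice 308037.42 + 2242.23 + duty 73928.98 = 384208.63
Supplier B (EXW):
CIF value = EXW price + inland to port + export clearance + origin terminal + freight + insurance = 329538.18 + 1420.47 + 282.87 + 129.68 + 6967.72 + 633.76 = 338972.68
Import duty = 338972.68 × 24% = 81353.44
Buyer bears (B): 1420.47 + 282.87 + 129.68 + 6967.72 + 633.76 + 1388.67 + 114.16 + 739.40 = 11676.73
Landed cost (B) = invoice 329538.18 + 11676.73 + duty 81353.44 = 422568.35
Difference = |384208.63 − 422568.35| = 38359.72

Supplier A is cheaper by CHF 38359.72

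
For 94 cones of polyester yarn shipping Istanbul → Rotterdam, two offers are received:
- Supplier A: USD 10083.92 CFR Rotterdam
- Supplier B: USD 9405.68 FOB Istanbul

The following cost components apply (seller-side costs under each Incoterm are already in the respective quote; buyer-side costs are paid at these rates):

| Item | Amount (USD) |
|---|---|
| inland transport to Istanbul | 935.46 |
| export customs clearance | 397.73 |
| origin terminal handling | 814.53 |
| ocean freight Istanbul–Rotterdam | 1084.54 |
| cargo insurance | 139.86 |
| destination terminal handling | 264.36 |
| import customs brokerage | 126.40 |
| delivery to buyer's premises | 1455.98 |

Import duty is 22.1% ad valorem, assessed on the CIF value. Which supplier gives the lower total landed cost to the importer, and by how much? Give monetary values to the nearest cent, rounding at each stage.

Supplier A (CFR):
CIF value = CFR price + insurance = 10083.92 + 139.86 = 10223.78
Import duty = 10223.78 × 22.1% = 2259.46
Buyer bears (A): 139.86 + 264.36 + 126.40 + 1455.98 = 1986.60
Landed cost (A) = invoice 10083.92 + 1986.60 + duty 2259.46 = 14329.98
Supplier B (FOB):
CIF value = FOB price + freight + insurance = 9405.68 + 1084.54 + 139.86 = 10630.08
Import duty = 10630.08 × 22.1% = 2349.25
Buyer bears (B): 1084.54 + 139.86 + 264.36 + 126.40 + 1455.98 = 3071.14
Landed cost (B) = invoice 9405.68 + 3071.14 + duty 2349.25 = 14826.07
Difference = |14329.98 − 14826.07| = 496.09

Supplier A is cheaper by USD 496.09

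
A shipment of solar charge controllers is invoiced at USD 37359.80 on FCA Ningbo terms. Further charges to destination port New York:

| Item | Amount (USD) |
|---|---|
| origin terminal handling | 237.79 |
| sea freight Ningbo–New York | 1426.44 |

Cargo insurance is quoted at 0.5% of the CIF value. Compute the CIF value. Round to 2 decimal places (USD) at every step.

Let C be the CIF value. C = FCA price + pre-shipment costs + freight + 0.5% × C
C − 0.5% × C = 37359.80 + 237.79 + 1426.44
0.995 × C = 39024.03
C = 39024.03 / 0.995 = 39220.13
Insurance premium = 0.5% × 39220.13 = 196.10

CIF value: USD 39220.13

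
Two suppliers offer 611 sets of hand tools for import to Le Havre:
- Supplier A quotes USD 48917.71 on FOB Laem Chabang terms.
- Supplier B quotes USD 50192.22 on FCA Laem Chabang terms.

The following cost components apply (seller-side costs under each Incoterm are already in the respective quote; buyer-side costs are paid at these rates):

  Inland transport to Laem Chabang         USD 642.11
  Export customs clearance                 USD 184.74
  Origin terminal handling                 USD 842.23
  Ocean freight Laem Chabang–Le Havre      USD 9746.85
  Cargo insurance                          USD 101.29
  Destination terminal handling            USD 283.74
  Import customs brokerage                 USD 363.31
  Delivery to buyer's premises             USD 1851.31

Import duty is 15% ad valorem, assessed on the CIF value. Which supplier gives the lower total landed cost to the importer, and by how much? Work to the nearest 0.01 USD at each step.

Supplier A (FOB):
CIF value = FOB price + freight + insurance = 48917.71 + 9746.85 + 101.29 = 58765.85
Import duty = 58765.85 × 15% = 8814.88
Buyer bears (A): 9746.85 + 101.29 + 283.74 + 363.31 + 1851.31 = 12346.50
Landed cost (A) = invoice 48917.71 + 12346.50 + duty 8814.88 = 70079.09
Supplier B (FCA):
CIF value = FCA price + origin terminal + freight + insurance = 50192.22 + 842.23 + 9746.85 + 101.29 = 60882.59
Import duty = 60882.59 × 15% = 9132.39
Buyer bears (B): 842.23 + 9746.85 + 101.29 + 283.74 + 363.31 + 1851.31 = 13188.73
Landed cost (B) = invoice 50192.22 + 13188.73 + duty 9132.39 = 72513.34
Difference = |70079.09 − 72513.34| = 2434.25

Supplier A is cheaper by USD 2434.25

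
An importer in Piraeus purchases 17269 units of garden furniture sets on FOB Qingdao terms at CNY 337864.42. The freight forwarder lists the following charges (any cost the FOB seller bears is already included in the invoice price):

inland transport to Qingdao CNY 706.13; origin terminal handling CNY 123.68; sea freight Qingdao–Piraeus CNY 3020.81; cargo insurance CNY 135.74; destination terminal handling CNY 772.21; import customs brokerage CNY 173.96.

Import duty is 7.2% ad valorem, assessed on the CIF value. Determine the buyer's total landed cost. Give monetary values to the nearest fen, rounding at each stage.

FOB: the seller bears costs until goods are on board at the origin port; the buyer bears freight, insurance and all costs thereafter.
Already in the invoice (seller's account under FOB): inland to port, origin terminal — exclude.
CIF value = FOB price + freight + insurance = 337864.42 + 3020.81 + 135.74 = 341020.97
Import duty = 341020.97 × 7.2% = 24553.51
Buyer bears: freight 3020.81 + insurance 135.74 + destination terminal 772.21 + brokerage 173.96 + duty 24553.51 = 28656.23
Landed cost = invoice 337864.42 + 28656.23 = 366520.65

Total landed cost: CNY 366520.65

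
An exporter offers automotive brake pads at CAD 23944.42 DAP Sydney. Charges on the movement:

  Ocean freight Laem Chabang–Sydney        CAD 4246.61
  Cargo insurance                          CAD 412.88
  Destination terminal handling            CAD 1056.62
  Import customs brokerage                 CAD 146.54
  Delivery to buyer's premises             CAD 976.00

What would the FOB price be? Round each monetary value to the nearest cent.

Not relevant to the conversion: brokerage — on the buyer under both terms; not part of either seller's price.
From DAP to FOB, the seller no longer bears: freight, insurance, destination terminal, delivery.
FOB price = 23944.42 − 4246.61 − 412.88 − 1056.62 − 976.00 = 17252.31

FOB price: CAD 17252.31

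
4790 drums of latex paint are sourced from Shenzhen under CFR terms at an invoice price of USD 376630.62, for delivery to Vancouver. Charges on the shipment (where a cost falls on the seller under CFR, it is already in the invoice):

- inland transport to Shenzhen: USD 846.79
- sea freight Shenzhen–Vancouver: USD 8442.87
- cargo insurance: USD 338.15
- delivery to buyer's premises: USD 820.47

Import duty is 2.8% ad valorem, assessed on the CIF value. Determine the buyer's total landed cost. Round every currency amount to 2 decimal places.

Total landed cost: USD 388344.37

CFR: the seller pays costs through ocean freight to the destination port, but not insurance.
Already in the invoice (seller's account under CFR): inland to port, freight — exclude.
CIF value = CFR price + insurance = 376630.62 + 338.15 = 376968.77
Import duty = 376968.77 × 2.8% = 10555.13
Buyer bears: insurance 338.15 + delivery 820.47 + duty 10555.13 = 11713.75
Landed cost = invoice 376630.62 + 11713.75 = 388344.37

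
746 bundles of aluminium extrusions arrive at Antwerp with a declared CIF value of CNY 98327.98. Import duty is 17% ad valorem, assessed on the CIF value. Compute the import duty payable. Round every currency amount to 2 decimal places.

Import duty = 98327.98 × 17% = 16715.76

Import duty: CNY 16715.76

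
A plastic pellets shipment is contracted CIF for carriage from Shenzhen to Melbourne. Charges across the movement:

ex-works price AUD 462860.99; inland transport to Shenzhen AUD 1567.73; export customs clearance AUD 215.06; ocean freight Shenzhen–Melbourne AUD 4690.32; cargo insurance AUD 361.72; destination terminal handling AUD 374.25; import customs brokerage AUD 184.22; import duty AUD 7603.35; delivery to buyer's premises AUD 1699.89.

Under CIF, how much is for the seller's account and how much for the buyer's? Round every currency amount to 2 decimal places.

Seller: AUD 469695.82; buyer: AUD 9861.71

CIF: the seller pays costs through ocean freight and marine insurance to the destination port.
Seller's account: goods 462860.99 + inland to port 1567.73 + export clearance 215.06 + freight 4690.32 + insurance 361.72 = 469695.82
Buyer's account: destination terminal 374.25 + brokerage 184.22 + duty 7603.35 + delivery 1699.89 = 9861.71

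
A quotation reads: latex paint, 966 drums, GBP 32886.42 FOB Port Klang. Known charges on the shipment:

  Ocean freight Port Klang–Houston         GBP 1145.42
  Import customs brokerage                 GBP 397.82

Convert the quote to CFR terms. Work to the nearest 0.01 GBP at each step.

CFR price: GBP 34031.84

Not relevant to the conversion: brokerage — on the buyer under both terms; not part of either seller's price.
From FOB to CFR, the seller additionally bears: freight.
CFR price = 32886.42 + 1145.42 = 34031.84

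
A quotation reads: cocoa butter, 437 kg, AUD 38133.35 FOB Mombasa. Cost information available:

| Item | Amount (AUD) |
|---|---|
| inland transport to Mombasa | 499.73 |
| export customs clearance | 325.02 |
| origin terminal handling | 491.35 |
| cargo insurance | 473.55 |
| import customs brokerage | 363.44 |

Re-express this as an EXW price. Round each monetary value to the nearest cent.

Not relevant to the conversion: brokerage, insurance — on the buyer under both terms; not part of either seller's price.
From FOB to EXW, the seller no longer bears: inland to port, export clearance, origin terminal.
EXW price = 38133.35 − 499.73 − 325.02 − 491.35 = 36817.25

EXW price: AUD 36817.25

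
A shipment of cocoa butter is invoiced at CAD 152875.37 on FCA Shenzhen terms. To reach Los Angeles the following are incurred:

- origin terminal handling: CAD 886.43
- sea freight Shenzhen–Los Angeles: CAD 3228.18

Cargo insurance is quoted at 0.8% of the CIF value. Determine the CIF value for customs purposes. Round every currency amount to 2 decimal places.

CIF value: CAD 158256.03

Let C be the CIF value. C = FCA price + pre-shipment costs + freight + 0.8% × C
C − 0.8% × C = 152875.37 + 886.43 + 3228.18
0.992 × C = 156989.98
C = 156989.98 / 0.992 = 158256.03
Insurance premium = 0.8% × 158256.03 = 1266.05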